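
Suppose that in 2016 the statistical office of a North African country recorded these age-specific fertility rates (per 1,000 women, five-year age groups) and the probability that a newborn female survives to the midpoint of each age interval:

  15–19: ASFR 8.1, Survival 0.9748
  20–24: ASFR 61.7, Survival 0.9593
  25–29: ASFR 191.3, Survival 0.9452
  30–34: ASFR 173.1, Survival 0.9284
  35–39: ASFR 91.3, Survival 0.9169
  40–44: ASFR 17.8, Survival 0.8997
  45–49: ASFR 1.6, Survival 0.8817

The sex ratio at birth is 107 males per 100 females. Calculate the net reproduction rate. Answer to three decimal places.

1.231

Proportion female at birth = 100 / (100 + 107) = 0.48309.
Per-age-group product (5 × ASFR × survival probability):
  15–19: 5 × 8.1/1000 × 0.9748 = 0.03948
  20–24: 5 × 61.7/1000 × 0.9593 = 0.29594
  25–29: 5 × 191.3/1000 × 0.9452 = 0.90408
  30–34: 5 × 173.1/1000 × 0.9284 = 0.80353
  35–39: 5 × 91.3/1000 × 0.9169 = 0.41856
  40–44: 5 × 17.8/1000 × 0.8997 = 0.08007
  45–49: 5 × 1.6/1000 × 0.8817 = 0.00705
Sum = 2.54871
NRR = 0.48309 × 2.54871 = 1.23126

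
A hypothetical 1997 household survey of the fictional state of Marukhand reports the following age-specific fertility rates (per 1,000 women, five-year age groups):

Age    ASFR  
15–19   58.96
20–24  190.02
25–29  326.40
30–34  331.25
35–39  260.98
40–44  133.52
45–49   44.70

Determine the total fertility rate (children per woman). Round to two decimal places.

6.73

Sum of ASFRs = 58.96 + 190.02 + 326.40 + 331.25 + 260.98 + 133.52 + 44.70 = 1345.83
TFR = 5 × 1345.83 / 1000 = 6.72915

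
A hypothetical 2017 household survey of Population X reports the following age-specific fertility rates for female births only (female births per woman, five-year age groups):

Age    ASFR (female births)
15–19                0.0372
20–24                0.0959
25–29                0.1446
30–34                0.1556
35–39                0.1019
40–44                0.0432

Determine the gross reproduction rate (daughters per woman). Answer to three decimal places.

2.892

Sum of female ASFRs = 0.0372 + 0.0959 + 0.1446 + 0.1556 + 0.1019 + 0.0432 = 0.5784
GRR = 5 × 0.5784 = 2.892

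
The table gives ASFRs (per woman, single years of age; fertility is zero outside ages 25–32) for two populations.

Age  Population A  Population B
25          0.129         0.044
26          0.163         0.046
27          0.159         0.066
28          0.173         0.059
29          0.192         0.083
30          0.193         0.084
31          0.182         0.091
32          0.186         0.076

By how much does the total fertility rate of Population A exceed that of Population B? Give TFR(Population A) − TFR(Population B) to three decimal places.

0.828

Population A:
  Sum of ASFRs = 0.129 + 0.163 + 0.159 + 0.173 + 0.192 + 0.193 + 0.182 + 0.186 = 1.377
  TFR = 1.377
Population B:
  Sum of ASFRs = 0.044 + 0.046 + 0.066 + 0.059 + 0.083 + 0.084 + 0.091 + 0.076 = 0.549
  TFR = 0.549
Difference = 1.377 − 0.549 = 0.828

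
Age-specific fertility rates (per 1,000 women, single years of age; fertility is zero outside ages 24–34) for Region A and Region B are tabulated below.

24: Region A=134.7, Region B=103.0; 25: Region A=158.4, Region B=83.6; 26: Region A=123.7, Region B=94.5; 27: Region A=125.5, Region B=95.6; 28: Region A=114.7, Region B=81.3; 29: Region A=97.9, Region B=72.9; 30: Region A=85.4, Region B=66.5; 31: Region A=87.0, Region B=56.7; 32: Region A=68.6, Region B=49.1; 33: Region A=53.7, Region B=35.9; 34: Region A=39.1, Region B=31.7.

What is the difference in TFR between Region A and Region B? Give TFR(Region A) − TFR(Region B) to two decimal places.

0.32

Region A:
  Sum of ASFRs = 134.7 + 158.4 + 123.7 + 125.5 + 114.7 + 97.9 + 85.4 + 87.0 + 68.6 + 53.7 + 39.1 = 1088.7
  TFR = 1088.7 / 1000 = 1.0887
Region B:
  Sum of ASFRs = 103.0 + 83.6 + 94.5 + 95.6 + 81.3 + 72.9 + 66.5 + 56.7 + 49.1 + 35.9 + 31.7 = 770.8
  TFR = 770.8 / 1000 = 0.7708
Difference = 1.0887 − 0.7708 = 0.3179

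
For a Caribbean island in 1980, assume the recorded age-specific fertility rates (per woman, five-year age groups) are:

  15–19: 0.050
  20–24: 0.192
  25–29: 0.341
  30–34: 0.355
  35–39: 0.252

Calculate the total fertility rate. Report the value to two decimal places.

5.95

Sum of ASFRs = 0.050 + 0.192 + 0.341 + 0.355 + 0.252 = 1.190
TFR = 5 × 1.190 = 5.95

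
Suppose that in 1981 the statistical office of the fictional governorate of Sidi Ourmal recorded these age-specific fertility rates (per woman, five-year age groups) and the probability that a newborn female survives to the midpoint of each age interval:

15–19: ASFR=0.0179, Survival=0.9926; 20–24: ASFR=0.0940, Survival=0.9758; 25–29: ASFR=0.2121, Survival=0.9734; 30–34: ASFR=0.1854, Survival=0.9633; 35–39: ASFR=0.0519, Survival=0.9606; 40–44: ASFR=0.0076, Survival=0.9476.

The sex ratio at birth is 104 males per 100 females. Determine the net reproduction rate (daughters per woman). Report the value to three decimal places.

1.352

Proportion female at birth = 100 / (100 + 104) = 0.49020.
Weighting each age-specific rate by interval width and survival:
  15–19: 5 × 0.0179 × 0.9926 = 0.08884
  20–24: 5 × 0.0940 × 0.9758 = 0.45863
  25–29: 5 × 0.2121 × 0.9734 = 1.03229
  30–34: 5 × 0.1854 × 0.9633 = 0.89298
  35–39: 5 × 0.0519 × 0.9606 = 0.24928
  40–44: 5 × 0.0076 × 0.9476 = 0.03601
Sum = 2.75803
NRR = 0.49020 × 2.75803 = 1.35199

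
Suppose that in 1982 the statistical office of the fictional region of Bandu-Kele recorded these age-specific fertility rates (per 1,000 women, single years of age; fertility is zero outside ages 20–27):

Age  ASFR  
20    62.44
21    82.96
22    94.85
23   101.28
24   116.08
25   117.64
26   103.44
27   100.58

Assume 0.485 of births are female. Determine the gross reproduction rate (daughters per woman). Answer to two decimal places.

Proportion female at birth = 0.485.
Sum of ASFRs = 62.44 + 82.96 + 94.85 + 101.28 + 116.08 + 117.64 + 103.44 + 100.58 = 779.27
TFR = 779.27 / 1000 = 0.77927
GRR = 0.485 × 0.77927 = 0.37795

0.38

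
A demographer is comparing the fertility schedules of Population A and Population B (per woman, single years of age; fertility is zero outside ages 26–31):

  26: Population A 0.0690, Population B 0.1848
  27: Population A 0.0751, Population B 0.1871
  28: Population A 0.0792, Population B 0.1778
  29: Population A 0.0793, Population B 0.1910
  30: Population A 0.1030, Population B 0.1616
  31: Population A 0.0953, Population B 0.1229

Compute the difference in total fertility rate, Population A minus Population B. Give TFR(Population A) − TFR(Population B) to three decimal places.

-0.524

Population A:
  Sum of ASFRs = 0.0690 + 0.0751 + 0.0792 + 0.0793 + 0.1030 + 0.0953 = 0.5009
  TFR = 0.5009
Population B:
  Sum of ASFRs = 0.1848 + 0.1871 + 0.1778 + 0.1910 + 0.1616 + 0.1229 = 1.0252
  TFR = 1.0252
Difference = 0.5009 − 1.0252 = -0.5243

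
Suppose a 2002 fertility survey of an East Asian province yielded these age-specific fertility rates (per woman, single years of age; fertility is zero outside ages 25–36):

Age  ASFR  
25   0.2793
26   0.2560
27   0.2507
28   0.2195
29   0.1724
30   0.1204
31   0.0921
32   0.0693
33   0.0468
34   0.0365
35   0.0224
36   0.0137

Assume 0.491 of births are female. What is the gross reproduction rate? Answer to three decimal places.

0.775

Proportion female at birth = 0.491.
Sum of ASFRs = 0.2793 + 0.2560 + 0.2507 + 0.2195 + 0.1724 + 0.1204 + 0.0921 + 0.0693 + 0.0468 + 0.0365 + 0.0224 + 0.0137 = 1.5791
TFR = 1.5791
GRR = 0.491 × 1.5791 = 0.77534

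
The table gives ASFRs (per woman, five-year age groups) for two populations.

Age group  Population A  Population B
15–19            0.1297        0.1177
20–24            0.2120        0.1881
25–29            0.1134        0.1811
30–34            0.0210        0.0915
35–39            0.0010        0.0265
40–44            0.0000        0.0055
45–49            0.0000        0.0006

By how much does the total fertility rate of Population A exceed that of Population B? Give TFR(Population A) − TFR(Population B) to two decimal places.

-0.67

Population A:
  Sum of ASFRs = 0.1297 + 0.2120 + 0.1134 + 0.0210 + 0.0010 + 0.0000 + 0.0000 = 0.4771
  TFR = 5 × 0.4771 = 2.3855
Population B:
  Sum of ASFRs = 0.1177 + 0.1881 + 0.1811 + 0.0915 + 0.0265 + 0.0055 + 0.0006 = 0.6110
  TFR = 5 × 0.6110 = 3.055
Difference = 2.3855 − 3.055 = -0.6695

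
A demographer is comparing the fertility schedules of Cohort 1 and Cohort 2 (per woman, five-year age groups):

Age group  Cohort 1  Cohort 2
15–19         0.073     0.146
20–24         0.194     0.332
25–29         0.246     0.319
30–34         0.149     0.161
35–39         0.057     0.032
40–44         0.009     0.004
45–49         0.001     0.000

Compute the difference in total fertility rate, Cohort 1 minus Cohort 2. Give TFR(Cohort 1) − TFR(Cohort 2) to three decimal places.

-1.325

Cohort 1:
  Sum of ASFRs = 0.073 + 0.194 + 0.246 + 0.149 + 0.057 + 0.009 + 0.001 = 0.729
  TFR = 5 × 0.729 = 3.645
Cohort 2:
  Sum of ASFRs = 0.146 + 0.332 + 0.319 + 0.161 + 0.032 + 0.004 + 0.000 = 0.994
  TFR = 5 × 0.994 = 4.97
Difference = 3.645 − 4.97 = -1.325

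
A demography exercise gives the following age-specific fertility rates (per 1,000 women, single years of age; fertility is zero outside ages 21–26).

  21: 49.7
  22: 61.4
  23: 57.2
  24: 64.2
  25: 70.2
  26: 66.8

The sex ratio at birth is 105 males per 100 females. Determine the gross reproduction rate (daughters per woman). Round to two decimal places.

Proportion female at birth = 100 / (100 + 105) = 0.48780.
Sum of ASFRs = 49.7 + 61.4 + 57.2 + 64.2 + 70.2 + 66.8 = 369.5
TFR = 369.5 / 1000 = 0.3695
GRR = 0.48780 × 0.3695 = 0.18024

0.18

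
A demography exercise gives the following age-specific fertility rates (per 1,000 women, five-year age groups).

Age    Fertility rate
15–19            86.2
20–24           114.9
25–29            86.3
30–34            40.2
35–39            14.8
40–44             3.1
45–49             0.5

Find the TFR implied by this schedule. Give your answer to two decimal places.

1.73

Sum of ASFRs = 86.2 + 114.9 + 86.3 + 40.2 + 14.8 + 3.1 + 0.5 = 346.0
TFR = 5 × 346.0 / 1000 = 1.73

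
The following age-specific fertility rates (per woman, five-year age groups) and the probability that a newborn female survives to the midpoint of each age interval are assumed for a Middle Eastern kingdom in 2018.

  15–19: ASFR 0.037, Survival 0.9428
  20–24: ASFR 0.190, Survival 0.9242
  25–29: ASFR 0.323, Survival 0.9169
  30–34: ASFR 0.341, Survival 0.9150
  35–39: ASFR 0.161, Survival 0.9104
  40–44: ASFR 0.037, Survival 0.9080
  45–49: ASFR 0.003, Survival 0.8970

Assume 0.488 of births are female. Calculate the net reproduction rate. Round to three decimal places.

2.444

Proportion female at birth = 0.488.
Survival-weighted fertility by age (5·fₓ·Sₓ):
  15–19: 5 × 0.037 × 0.9428 = 0.17442
  20–24: 5 × 0.190 × 0.9242 = 0.87799
  25–29: 5 × 0.323 × 0.9169 = 1.48079
  30–34: 5 × 0.341 × 0.9150 = 1.56008
  35–39: 5 × 0.161 × 0.9104 = 0.73287
  40–44: 5 × 0.037 × 0.9080 = 0.16798
  45–49: 5 × 0.003 × 0.8970 = 0.01346
Sum = 5.00759
NRR = 0.488 × 5.00759 = 2.44370
With NRR above 1 the population is above replacement fertility.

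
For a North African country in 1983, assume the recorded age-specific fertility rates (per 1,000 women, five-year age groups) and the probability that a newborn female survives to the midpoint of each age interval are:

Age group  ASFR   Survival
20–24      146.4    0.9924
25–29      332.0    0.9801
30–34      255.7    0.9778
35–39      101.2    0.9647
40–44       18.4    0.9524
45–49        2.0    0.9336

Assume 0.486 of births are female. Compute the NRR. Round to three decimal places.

2.036

Proportion female at birth = 0.486.
Survival-weighted fertility by age (5·fₓ·Sₓ):
  20–24: 5 × 146.4/1000 × 0.9924 = 0.72644
  25–29: 5 × 332.0/1000 × 0.9801 = 1.62697
  30–34: 5 × 255.7/1000 × 0.9778 = 1.25012
  35–39: 5 × 101.2/1000 × 0.9647 = 0.48814
  40–44: 5 × 18.4/1000 × 0.9524 = 0.08762
  45–49: 5 × 2.0/1000 × 0.9336 = 0.00934
Sum = 4.18863
NRR = 0.486 × 4.18863 = 2.03567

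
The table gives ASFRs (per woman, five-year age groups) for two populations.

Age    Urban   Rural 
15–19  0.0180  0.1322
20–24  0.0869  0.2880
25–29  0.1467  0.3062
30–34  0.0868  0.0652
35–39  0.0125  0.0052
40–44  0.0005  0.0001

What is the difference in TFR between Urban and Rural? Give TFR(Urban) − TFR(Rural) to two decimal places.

Urban:
  Sum of ASFRs = 0.0180 + 0.0869 + 0.1467 + 0.0868 + 0.0125 + 0.0005 = 0.3514
  TFR = 5 × 0.3514 = 1.757
Rural:
  Sum of ASFRs = 0.1322 + 0.2880 + 0.3062 + 0.0652 + 0.0052 + 0.0001 = 0.7969
  TFR = 5 × 0.7969 = 3.9845
Difference = 1.757 − 3.9845 = -2.2275

-2.23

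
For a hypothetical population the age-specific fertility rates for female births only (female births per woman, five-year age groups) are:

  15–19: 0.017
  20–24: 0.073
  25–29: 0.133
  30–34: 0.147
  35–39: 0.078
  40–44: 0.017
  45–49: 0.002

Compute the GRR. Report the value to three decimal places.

2.335

Sum of female ASFRs = 0.017 + 0.073 + 0.133 + 0.147 + 0.078 + 0.017 + 0.002 = 0.467
GRR = 5 × 0.467 = 2.335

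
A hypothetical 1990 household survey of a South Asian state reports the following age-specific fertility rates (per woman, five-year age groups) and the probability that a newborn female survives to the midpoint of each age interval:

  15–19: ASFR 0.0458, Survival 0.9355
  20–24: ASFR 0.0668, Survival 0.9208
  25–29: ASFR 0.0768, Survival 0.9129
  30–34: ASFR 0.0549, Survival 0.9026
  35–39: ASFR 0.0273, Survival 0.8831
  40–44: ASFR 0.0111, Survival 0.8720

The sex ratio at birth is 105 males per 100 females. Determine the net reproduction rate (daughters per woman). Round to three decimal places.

0.629

Proportion female at birth = 100 / (100 + 105) = 0.48780.
Survival-weighted fertility by age (5·fₓ·Sₓ):
  15–19: 5 × 0.0458 × 0.9355 = 0.21423
  20–24: 5 × 0.0668 × 0.9208 = 0.30755
  25–29: 5 × 0.0768 × 0.9129 = 0.35055
  30–34: 5 × 0.0549 × 0.9026 = 0.24776
  35–39: 5 × 0.0273 × 0.8831 = 0.12054
  40–44: 5 × 0.0111 × 0.8720 = 0.04840
Sum = 1.28903
NRR = 0.48780 × 1.28903 = 0.62879
NRR < 1, so the cohort does not fully replace itself.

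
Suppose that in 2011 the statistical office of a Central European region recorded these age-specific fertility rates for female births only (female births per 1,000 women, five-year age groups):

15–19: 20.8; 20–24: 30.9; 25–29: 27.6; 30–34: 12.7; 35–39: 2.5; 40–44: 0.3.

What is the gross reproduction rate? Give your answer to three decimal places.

Sum of female ASFRs = 20.8 + 30.9 + 27.6 + 12.7 + 2.5 + 0.3 = 94.8
GRR = 5 × 94.8 / 1000 = 0.474

0.474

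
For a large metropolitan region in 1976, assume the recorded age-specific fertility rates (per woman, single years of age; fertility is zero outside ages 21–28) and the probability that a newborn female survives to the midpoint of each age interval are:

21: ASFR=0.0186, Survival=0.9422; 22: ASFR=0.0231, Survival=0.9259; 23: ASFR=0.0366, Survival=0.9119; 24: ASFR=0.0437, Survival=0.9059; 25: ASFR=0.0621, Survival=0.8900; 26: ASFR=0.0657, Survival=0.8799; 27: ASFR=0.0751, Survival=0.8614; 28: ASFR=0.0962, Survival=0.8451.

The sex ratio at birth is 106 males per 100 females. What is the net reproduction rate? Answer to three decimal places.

0.180

Proportion female at birth = 100 / (100 + 106) = 0.48544.
Weighting each age-specific rate by interval width and survival:
  21: 1 × 0.0186 × 0.9422 = 0.01752
  22: 1 × 0.0231 × 0.9259 = 0.02139
  23: 1 × 0.0366 × 0.9119 = 0.03338
  24: 1 × 0.0437 × 0.9059 = 0.03959
  25: 1 × 0.0621 × 0.8900 = 0.05527
  26: 1 × 0.0657 × 0.8799 = 0.05781
  27: 1 × 0.0751 × 0.8614 = 0.06469
  28: 1 × 0.0962 × 0.8451 = 0.08130
Sum = 0.37095
NRR = 0.48544 × 0.37095 = 0.18007
With NRR below 1 the population is below replacement fertility.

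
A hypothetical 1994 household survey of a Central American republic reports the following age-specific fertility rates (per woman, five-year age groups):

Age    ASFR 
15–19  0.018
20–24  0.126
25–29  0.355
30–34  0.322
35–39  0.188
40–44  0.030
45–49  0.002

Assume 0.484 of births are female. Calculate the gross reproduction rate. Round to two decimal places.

Proportion female at birth = 0.484.
Sum of ASFRs = 0.018 + 0.126 + 0.355 + 0.322 + 0.188 + 0.030 + 0.002 = 1.041
TFR = 5 × 1.041 = 5.205
GRR = 0.484 × 5.205 = 2.51922

2.52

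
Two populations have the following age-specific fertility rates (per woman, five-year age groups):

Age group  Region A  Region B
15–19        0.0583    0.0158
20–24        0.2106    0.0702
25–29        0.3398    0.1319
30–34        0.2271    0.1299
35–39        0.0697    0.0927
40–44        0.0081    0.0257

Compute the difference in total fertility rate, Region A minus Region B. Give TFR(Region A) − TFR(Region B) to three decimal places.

Region A:
  Sum of ASFRs = 0.0583 + 0.2106 + 0.3398 + 0.2271 + 0.0697 + 0.0081 = 0.9136
  TFR = 5 × 0.9136 = 4.568
Region B:
  Sum of ASFRs = 0.0158 + 0.0702 + 0.1319 + 0.1299 + 0.0927 + 0.0257 = 0.4662
  TFR = 5 × 0.4662 = 2.331
Difference = 4.568 − 2.331 = 2.237

2.237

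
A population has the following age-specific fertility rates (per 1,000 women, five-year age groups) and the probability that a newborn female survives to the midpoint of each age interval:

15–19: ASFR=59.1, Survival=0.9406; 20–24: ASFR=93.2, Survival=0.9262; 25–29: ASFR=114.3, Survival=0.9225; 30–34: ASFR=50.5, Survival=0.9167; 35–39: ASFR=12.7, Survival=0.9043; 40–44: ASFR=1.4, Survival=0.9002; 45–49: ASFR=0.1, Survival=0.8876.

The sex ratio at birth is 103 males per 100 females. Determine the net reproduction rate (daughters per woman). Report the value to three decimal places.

Proportion female at birth = 100 / (100 + 103) = 0.49261.
Per-age-group product (5 × ASFR × survival probability):
  15–19: 5 × 59.1/1000 × 0.9406 = 0.27795
  20–24: 5 × 93.2/1000 × 0.9262 = 0.43161
  25–29: 5 × 114.3/1000 × 0.9225 = 0.52721
  30–34: 5 × 50.5/1000 × 0.9167 = 0.23147
  35–39: 5 × 12.7/1000 × 0.9043 = 0.05742
  40–44: 5 × 1.4/1000 × 0.9002 = 0.00630
  45–49: 5 × 0.1/1000 × 0.8876 = 0.00044
Sum = 1.53240
NRR = 0.49261 × 1.53240 = 0.75488

0.755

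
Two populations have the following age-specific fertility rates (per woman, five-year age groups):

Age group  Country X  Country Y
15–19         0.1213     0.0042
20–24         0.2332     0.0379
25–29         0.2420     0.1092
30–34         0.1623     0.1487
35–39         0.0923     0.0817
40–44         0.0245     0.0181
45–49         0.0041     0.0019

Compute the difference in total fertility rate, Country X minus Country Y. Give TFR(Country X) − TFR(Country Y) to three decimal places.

Country X:
  Sum of ASFRs = 0.1213 + 0.2332 + 0.2420 + 0.1623 + 0.0923 + 0.0245 + 0.0041 = 0.8797
  TFR = 5 × 0.8797 = 4.3985
Country Y:
  Sum of ASFRs = 0.0042 + 0.0379 + 0.1092 + 0.1487 + 0.0817 + 0.0181 + 0.0019 = 0.4017
  TFR = 5 × 0.4017 = 2.0085
Difference = 4.3985 − 2.0085 = 2.39

2.390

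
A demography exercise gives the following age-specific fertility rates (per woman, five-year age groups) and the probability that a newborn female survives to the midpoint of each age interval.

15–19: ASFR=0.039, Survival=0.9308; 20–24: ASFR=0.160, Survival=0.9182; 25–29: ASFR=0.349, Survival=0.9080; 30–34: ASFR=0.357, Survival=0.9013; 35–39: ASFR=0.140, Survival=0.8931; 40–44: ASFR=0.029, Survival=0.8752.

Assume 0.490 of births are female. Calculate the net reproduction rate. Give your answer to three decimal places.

Proportion female at birth = 0.490.
Per-age-group product (5 × ASFR × survival probability):
  15–19: 5 × 0.039 × 0.9308 = 0.18151
  20–24: 5 × 0.160 × 0.9182 = 0.73456
  25–29: 5 × 0.349 × 0.9080 = 1.58446
  30–34: 5 × 0.357 × 0.9013 = 1.60882
  35–39: 5 × 0.140 × 0.8931 = 0.62517
  40–44: 5 × 0.029 × 0.8752 = 0.12690
Sum = 4.86142
NRR = 0.490 × 4.86142 = 2.38210

2.382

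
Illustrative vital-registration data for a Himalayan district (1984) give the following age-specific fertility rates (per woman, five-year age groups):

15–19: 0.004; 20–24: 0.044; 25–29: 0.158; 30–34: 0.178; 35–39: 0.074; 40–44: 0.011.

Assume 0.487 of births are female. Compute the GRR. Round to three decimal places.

1.142

Proportion female at birth = 0.487.
Sum of ASFRs = 0.004 + 0.044 + 0.158 + 0.178 + 0.074 + 0.011 = 0.469
TFR = 5 × 0.469 = 2.345
GRR = 0.487 × 2.345 = 1.14202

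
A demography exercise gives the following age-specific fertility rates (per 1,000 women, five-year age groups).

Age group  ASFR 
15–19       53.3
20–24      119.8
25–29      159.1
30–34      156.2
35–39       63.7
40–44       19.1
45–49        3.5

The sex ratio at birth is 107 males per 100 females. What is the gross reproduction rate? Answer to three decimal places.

1.388

Proportion female at birth = 100 / (100 + 107) = 0.48309.
Sum of ASFRs = 53.3 + 119.8 + 159.1 + 156.2 + 63.7 + 19.1 + 3.5 = 574.7
TFR = 5 × 574.7 / 1000 = 2.8735
GRR = 0.48309 × 2.8735 = 1.38816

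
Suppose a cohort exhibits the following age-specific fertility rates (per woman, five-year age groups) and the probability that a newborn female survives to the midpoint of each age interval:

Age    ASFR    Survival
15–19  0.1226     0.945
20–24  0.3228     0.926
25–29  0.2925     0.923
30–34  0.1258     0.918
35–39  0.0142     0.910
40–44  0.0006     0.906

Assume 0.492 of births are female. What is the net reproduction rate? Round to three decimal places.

2.002

Proportion female at birth = 0.492.
Each age group contributes 5 × ASFR × survival:
  15–19: 5 × 0.1226 × 0.945 = 0.57929
  20–24: 5 × 0.3228 × 0.926 = 1.49456
  25–29: 5 × 0.2925 × 0.923 = 1.34989
  30–34: 5 × 0.1258 × 0.918 = 0.57742
  35–39: 5 × 0.0142 × 0.910 = 0.06461
  40–44: 5 × 0.0006 × 0.906 = 0.00272
Sum = 4.06849
NRR = 0.492 × 4.06849 = 2.00170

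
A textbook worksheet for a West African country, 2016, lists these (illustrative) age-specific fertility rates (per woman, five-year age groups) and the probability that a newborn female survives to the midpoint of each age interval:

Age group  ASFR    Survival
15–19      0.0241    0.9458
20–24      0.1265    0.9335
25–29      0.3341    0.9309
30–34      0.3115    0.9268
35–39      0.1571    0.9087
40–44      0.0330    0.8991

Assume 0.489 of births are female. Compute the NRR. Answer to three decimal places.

2.232

Proportion female at birth = 0.489.
Survival-weighted fertility by age (5·fₓ·Sₓ):
  15–19: 5 × 0.0241 × 0.9458 = 0.11397
  20–24: 5 × 0.1265 × 0.9335 = 0.59044
  25–29: 5 × 0.3341 × 0.9309 = 1.55507
  30–34: 5 × 0.3115 × 0.9268 = 1.44349
  35–39: 5 × 0.1571 × 0.9087 = 0.71378
  40–44: 5 × 0.0330 × 0.8991 = 0.14835
Sum = 4.56510
NRR = 0.489 × 4.56510 = 2.23233
NRR > 1, so each generation more than replaces itself.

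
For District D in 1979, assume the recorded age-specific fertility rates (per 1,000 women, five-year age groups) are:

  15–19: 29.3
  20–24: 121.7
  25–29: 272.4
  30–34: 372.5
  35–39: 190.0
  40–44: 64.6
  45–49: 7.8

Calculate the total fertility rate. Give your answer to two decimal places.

5.29

Sum of ASFRs = 29.3 + 121.7 + 272.4 + 372.5 + 190.0 + 64.6 + 7.8 = 1058.3
TFR = 5 × 1058.3 / 1000 = 5.2915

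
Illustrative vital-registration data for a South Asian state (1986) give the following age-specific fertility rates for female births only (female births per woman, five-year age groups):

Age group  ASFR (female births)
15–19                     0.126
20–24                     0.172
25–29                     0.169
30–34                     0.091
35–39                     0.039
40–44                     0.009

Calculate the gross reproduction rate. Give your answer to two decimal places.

3.03

Sum of female ASFRs = 0.126 + 0.172 + 0.169 + 0.091 + 0.039 + 0.009 = 0.606
GRR = 5 × 0.606 = 3.03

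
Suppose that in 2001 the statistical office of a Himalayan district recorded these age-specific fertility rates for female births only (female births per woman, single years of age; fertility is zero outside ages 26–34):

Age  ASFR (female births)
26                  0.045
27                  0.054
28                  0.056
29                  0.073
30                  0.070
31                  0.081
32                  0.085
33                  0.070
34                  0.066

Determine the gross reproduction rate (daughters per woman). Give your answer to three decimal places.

Sum of female ASFRs = 0.045 + 0.054 + 0.056 + 0.073 + 0.070 + 0.081 + 0.085 + 0.070 + 0.066 = 0.600
GRR = 0.6

0.600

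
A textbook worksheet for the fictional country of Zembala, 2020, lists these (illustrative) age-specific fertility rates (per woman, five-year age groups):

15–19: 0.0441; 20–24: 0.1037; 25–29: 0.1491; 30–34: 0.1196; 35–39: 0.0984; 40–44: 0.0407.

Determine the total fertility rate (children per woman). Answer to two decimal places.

Sum of ASFRs = 0.0441 + 0.1037 + 0.1491 + 0.1196 + 0.0984 + 0.0407 = 0.5556
TFR = 5 × 0.5556 = 2.778

2.78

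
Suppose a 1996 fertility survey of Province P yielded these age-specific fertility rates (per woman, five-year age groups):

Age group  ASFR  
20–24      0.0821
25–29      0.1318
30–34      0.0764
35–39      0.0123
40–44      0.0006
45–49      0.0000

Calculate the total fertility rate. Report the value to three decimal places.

1.516

Sum of ASFRs = 0.0821 + 0.1318 + 0.0764 + 0.0123 + 0.0006 + 0.0000 = 0.3032
TFR = 5 × 0.3032 = 1.516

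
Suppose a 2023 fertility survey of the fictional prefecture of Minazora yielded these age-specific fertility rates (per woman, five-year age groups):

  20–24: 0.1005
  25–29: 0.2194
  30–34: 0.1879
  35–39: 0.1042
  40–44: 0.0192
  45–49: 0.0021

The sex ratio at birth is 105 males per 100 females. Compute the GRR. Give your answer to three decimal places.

1.545

Proportion female at birth = 100 / (100 + 105) = 0.48780.
Sum of ASFRs = 0.1005 + 0.2194 + 0.1879 + 0.1042 + 0.0192 + 0.0021 = 0.6333
TFR = 5 × 0.6333 = 3.1665
GRR = 0.48780 × 3.1665 = 1.54462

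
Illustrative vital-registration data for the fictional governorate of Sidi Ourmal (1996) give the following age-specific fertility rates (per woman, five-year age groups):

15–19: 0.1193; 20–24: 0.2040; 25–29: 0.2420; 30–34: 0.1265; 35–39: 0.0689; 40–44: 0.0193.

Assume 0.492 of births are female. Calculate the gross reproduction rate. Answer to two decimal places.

Proportion female at birth = 0.492.
Sum of ASFRs = 0.1193 + 0.2040 + 0.2420 + 0.1265 + 0.0689 + 0.0193 = 0.7800
TFR = 5 × 0.7800 = 3.9
GRR = 0.492 × 3.9 = 1.91880

1.92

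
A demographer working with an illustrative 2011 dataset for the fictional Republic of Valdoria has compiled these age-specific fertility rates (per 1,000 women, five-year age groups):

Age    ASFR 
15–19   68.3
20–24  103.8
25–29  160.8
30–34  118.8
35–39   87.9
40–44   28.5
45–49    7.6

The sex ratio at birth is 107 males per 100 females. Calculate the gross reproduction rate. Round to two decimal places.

1.39

Proportion female at birth = 100 / (100 + 107) = 0.48309.
Sum of ASFRs = 68.3 + 103.8 + 160.8 + 118.8 + 87.9 + 28.5 + 7.6 = 575.7
TFR = 5 × 575.7 / 1000 = 2.8785
GRR = 0.48309 × 2.8785 = 1.39057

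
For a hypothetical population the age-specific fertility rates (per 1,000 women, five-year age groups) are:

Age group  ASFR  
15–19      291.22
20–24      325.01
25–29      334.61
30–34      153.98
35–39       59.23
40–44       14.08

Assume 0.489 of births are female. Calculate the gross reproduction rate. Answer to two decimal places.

Proportion female at birth = 0.489.
Sum of ASFRs = 291.22 + 325.01 + 334.61 + 153.98 + 59.23 + 14.08 = 1178.13
TFR = 5 × 1178.13 / 1000 = 5.89065
GRR = 0.489 × 5.89065 = 2.88053

2.88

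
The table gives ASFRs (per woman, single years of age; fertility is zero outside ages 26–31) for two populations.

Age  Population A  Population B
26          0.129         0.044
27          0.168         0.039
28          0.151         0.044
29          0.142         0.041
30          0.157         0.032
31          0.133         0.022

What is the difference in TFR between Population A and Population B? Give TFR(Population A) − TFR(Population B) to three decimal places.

0.658

Population A:
  Sum of ASFRs = 0.129 + 0.168 + 0.151 + 0.142 + 0.157 + 0.133 = 0.880
  TFR = 0.88
Population B:
  Sum of ASFRs = 0.044 + 0.039 + 0.044 + 0.041 + 0.032 + 0.022 = 0.222
  TFR = 0.222
Difference = 0.88 − 0.222 = 0.658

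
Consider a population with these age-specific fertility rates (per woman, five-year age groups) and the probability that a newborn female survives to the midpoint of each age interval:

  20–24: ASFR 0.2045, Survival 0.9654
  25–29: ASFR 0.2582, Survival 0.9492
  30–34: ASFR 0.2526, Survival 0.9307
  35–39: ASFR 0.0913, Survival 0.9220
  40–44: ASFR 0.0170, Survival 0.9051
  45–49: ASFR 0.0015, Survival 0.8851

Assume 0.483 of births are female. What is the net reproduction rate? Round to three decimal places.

1.880

Proportion female at birth = 0.483.
Weighting each age-specific rate by interval width and survival:
  20–24: 5 × 0.2045 × 0.9654 = 0.98712
  25–29: 5 × 0.2582 × 0.9492 = 1.22542
  30–34: 5 × 0.2526 × 0.9307 = 1.17547
  35–39: 5 × 0.0913 × 0.9220 = 0.42089
  40–44: 5 × 0.0170 × 0.9051 = 0.07693
  45–49: 5 × 0.0015 × 0.8851 = 0.00664
Sum = 3.89247
NRR = 0.483 × 3.89247 = 1.88006
With NRR above 1 the population is above replacement fertility.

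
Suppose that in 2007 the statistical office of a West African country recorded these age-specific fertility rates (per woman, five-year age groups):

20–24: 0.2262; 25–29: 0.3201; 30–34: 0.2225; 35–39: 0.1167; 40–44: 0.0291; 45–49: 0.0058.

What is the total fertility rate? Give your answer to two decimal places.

Sum of ASFRs = 0.2262 + 0.3201 + 0.2225 + 0.1167 + 0.0291 + 0.0058 = 0.9204
TFR = 5 × 0.9204 = 4.602

4.60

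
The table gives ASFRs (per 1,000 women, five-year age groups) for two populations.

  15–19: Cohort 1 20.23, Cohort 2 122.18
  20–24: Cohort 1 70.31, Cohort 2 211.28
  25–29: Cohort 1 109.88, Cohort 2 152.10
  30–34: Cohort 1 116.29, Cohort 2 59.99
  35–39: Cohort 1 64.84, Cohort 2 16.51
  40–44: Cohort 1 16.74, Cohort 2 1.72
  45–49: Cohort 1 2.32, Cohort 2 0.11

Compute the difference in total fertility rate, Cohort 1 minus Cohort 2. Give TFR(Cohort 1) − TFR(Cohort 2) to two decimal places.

Cohort 1:
  Sum of ASFRs = 20.23 + 70.31 + 109.88 + 116.29 + 64.84 + 16.74 + 2.32 = 400.61
  TFR = 5 × 400.61 / 1000 = 2.00305
Cohort 2:
  Sum of ASFRs = 122.18 + 211.28 + 152.10 + 59.99 + 16.51 + 1.72 + 0.11 = 563.89
  TFR = 5 × 563.89 / 1000 = 2.81945
Difference = 2.00305 − 2.81945 = -0.8164

-0.82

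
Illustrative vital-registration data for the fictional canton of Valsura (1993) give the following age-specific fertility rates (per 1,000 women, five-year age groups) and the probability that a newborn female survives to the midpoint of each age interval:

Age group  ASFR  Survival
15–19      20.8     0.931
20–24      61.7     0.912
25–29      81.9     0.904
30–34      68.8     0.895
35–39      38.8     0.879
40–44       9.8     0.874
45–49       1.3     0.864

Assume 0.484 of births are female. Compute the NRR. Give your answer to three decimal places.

0.617

Proportion female at birth = 0.484.
Survival-weighted fertility by age (5·fₓ·Sₓ):
  15–19: 5 × 20.8/1000 × 0.931 = 0.09682
  20–24: 5 × 61.7/1000 × 0.912 = 0.28135
  25–29: 5 × 81.9/1000 × 0.904 = 0.37019
  30–34: 5 × 68.8/1000 × 0.895 = 0.30788
  35–39: 5 × 38.8/1000 × 0.879 = 0.17053
  40–44: 5 × 9.8/1000 × 0.874 = 0.04283
  45–49: 5 × 1.3/1000 × 0.864 = 0.00562
Sum = 1.27522
NRR = 0.484 × 1.27522 = 0.61721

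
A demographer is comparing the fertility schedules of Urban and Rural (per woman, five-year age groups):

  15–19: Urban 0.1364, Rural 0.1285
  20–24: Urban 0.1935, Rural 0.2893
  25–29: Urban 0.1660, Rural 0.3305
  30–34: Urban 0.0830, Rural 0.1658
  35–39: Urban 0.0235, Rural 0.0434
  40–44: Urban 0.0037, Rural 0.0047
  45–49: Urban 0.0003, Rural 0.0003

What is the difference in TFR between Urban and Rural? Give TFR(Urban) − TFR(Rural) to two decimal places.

-1.78

Urban:
  Sum of ASFRs = 0.1364 + 0.1935 + 0.1660 + 0.0830 + 0.0235 + 0.0037 + 0.0003 = 0.6064
  TFR = 5 × 0.6064 = 3.032
Rural:
  Sum of ASFRs = 0.1285 + 0.2893 + 0.3305 + 0.1658 + 0.0434 + 0.0047 + 0.0003 = 0.9625
  TFR = 5 × 0.9625 = 4.8125
Difference = 3.032 − 4.8125 = -1.7805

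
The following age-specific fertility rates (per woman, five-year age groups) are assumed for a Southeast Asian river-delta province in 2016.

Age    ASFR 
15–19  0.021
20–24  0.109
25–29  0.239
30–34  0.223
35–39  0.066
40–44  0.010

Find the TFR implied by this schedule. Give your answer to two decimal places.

Sum of ASFRs = 0.021 + 0.109 + 0.239 + 0.223 + 0.066 + 0.010 = 0.668
TFR = 5 × 0.668 = 3.34

3.34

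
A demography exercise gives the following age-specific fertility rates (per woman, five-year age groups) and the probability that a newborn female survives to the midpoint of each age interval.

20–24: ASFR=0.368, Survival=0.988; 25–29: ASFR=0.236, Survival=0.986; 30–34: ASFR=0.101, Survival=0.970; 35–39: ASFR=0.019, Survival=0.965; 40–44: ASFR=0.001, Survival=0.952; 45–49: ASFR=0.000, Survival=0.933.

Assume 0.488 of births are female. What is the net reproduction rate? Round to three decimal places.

Proportion female at birth = 0.488.
Each age group contributes 5 × ASFR × survival:
  20–24: 5 × 0.368 × 0.988 = 1.81792
  25–29: 5 × 0.236 × 0.986 = 1.16348
  30–34: 5 × 0.101 × 0.970 = 0.48985
  35–39: 5 × 0.019 × 0.965 = 0.09168
  40–44: 5 × 0.001 × 0.952 = 0.00476
  45–49: 5 × 0.000 × 0.933 = 0.00000
Sum = 3.56769
NRR = 0.488 × 3.56769 = 1.74103
An NRR exceeding 1 indicates intrinsic growth under these rates.

1.741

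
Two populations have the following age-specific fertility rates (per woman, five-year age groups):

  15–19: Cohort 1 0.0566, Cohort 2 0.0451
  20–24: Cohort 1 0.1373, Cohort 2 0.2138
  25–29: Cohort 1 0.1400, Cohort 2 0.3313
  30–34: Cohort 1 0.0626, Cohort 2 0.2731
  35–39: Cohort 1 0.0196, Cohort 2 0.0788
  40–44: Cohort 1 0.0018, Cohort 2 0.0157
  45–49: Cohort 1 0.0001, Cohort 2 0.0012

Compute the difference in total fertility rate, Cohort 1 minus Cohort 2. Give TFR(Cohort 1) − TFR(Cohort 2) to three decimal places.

-2.705

Cohort 1:
  Sum of ASFRs = 0.0566 + 0.1373 + 0.1400 + 0.0626 + 0.0196 + 0.0018 + 0.0001 = 0.4180
  TFR = 5 × 0.4180 = 2.09
Cohort 2:
  Sum of ASFRs = 0.0451 + 0.2138 + 0.3313 + 0.2731 + 0.0788 + 0.0157 + 0.0012 = 0.9590
  TFR = 5 × 0.9590 = 4.795
Difference = 2.09 − 4.795 = -2.705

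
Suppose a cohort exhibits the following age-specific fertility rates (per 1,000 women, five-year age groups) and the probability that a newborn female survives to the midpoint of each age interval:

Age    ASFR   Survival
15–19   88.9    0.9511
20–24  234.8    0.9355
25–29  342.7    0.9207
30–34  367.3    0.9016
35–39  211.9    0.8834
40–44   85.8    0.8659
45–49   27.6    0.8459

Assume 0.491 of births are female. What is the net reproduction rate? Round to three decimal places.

Proportion female at birth = 0.491.
Survival-weighted fertility by age (5·fₓ·Sₓ):
  15–19: 5 × 88.9/1000 × 0.9511 = 0.42276
  20–24: 5 × 234.8/1000 × 0.9355 = 1.09828
  25–29: 5 × 342.7/1000 × 0.9207 = 1.57762
  30–34: 5 × 367.3/1000 × 0.9016 = 1.65579
  35–39: 5 × 211.9/1000 × 0.8834 = 0.93596
  40–44: 5 × 85.8/1000 × 0.8659 = 0.37147
  45–49: 5 × 27.6/1000 × 0.8459 = 0.11673
Sum = 6.17861
NRR = 0.491 × 6.17861 = 3.03370

3.034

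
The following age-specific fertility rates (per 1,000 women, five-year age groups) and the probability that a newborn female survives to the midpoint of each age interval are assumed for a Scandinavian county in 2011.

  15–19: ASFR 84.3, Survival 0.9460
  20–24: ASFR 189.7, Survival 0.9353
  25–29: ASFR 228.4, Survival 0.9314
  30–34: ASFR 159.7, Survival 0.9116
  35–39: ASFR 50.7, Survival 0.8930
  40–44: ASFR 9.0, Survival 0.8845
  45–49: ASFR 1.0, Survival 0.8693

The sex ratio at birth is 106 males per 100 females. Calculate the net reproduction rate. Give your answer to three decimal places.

Proportion female at birth = 100 / (100 + 106) = 0.48544.
Per-age-group product (5 × ASFR × survival probability):
  15–19: 5 × 84.3/1000 × 0.9460 = 0.39874
  20–24: 5 × 189.7/1000 × 0.9353 = 0.88713
  25–29: 5 × 228.4/1000 × 0.9314 = 1.06366
  30–34: 5 × 159.7/1000 × 0.9116 = 0.72791
  35–39: 5 × 50.7/1000 × 0.8930 = 0.22638
  40–44: 5 × 9.0/1000 × 0.8845 = 0.03980
  45–49: 5 × 1.0/1000 × 0.8693 = 0.00435
Sum = 3.34797
NRR = 0.48544 × 3.34797 = 1.62524

1.625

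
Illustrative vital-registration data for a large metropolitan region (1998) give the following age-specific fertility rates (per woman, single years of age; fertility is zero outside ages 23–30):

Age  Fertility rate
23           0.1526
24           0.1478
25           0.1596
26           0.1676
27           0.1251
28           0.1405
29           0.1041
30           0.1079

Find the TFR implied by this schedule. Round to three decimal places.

1.105

Sum of ASFRs = 0.1526 + 0.1478 + 0.1596 + 0.1676 + 0.1251 + 0.1405 + 0.1041 + 0.1079 = 1.1052
TFR = 1.1052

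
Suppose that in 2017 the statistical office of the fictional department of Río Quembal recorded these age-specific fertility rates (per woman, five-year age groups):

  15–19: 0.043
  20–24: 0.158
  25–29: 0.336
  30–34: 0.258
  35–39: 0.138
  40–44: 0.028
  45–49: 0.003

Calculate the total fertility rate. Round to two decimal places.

4.82

Sum of ASFRs = 0.043 + 0.158 + 0.336 + 0.258 + 0.138 + 0.028 + 0.003 = 0.964
TFR = 5 × 0.964 = 4.82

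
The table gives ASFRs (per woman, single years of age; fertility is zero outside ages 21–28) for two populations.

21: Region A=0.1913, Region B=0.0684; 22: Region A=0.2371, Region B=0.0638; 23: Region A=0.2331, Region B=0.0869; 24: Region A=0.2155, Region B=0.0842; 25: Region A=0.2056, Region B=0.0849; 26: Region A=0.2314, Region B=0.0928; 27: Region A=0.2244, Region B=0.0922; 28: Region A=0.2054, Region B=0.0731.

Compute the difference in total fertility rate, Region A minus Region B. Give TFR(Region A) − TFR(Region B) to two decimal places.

1.10

Region A:
  Sum of ASFRs = 0.1913 + 0.2371 + 0.2331 + 0.2155 + 0.2056 + 0.2314 + 0.2244 + 0.2054 = 1.7438
  TFR = 1.7438
Region B:
  Sum of ASFRs = 0.0684 + 0.0638 + 0.0869 + 0.0842 + 0.0849 + 0.0928 + 0.0922 + 0.0731 = 0.6463
  TFR = 0.6463
Difference = 1.7438 − 0.6463 = 1.0975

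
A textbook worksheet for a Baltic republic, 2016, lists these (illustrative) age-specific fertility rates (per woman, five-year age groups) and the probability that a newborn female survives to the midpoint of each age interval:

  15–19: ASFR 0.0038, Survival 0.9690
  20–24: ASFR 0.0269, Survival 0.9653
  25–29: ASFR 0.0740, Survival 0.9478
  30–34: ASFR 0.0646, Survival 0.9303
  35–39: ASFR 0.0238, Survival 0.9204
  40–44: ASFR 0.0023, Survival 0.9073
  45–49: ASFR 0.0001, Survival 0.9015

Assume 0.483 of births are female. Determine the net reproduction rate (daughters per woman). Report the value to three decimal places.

Proportion female at birth = 0.483.
Per-age-group product (5 × ASFR × survival probability):
  15–19: 5 × 0.0038 × 0.9690 = 0.01841
  20–24: 5 × 0.0269 × 0.9653 = 0.12983
  25–29: 5 × 0.0740 × 0.9478 = 0.35069
  30–34: 5 × 0.0646 × 0.9303 = 0.30049
  35–39: 5 × 0.0238 × 0.9204 = 0.10953
  40–44: 5 × 0.0023 × 0.9073 = 0.01043
  45–49: 5 × 0.0001 × 0.9015 = 0.00045
Sum = 0.91983
NRR = 0.483 × 0.91983 = 0.44428
With NRR below 1 the population is below replacement fertility.

0.444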